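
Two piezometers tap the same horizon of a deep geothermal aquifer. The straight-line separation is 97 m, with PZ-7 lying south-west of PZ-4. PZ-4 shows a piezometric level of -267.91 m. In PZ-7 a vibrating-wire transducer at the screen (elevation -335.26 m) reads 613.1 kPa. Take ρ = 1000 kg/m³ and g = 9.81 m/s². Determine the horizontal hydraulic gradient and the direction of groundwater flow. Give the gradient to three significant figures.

i ≈ 0.0500; groundwater flows toward the south-west

Total head at PZ-4: h = -267.91 m (water level in the piezometer is the total head).
Pressure head at PZ-7: ψ = P/(ρg) = 613.1×1000 / (1000 × 9.81) = 62.50 m.
Total head at PZ-7: h = z + ψ = -335.26 + 62.50 = -272.76 m.
Head difference: h(PZ-4) − h(PZ-7) = -267.91 − (-272.76) = 4.85 m.
Hydraulic gradient: i = |Δh| / L = 4.85 / 97 = 0.0500.
Flow is from higher to lower head: from PZ-4 toward PZ-7, i.e. toward the south-west.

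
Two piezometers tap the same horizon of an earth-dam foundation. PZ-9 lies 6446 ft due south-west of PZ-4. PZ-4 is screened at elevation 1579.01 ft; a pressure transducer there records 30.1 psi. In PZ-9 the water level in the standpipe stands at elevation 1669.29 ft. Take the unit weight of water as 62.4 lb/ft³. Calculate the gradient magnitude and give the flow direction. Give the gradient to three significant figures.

Pressure head at PZ-4: ψ = 144·P/γ = 144 × 30.1 / 62.4 = 69.46 ft.
Total head at PZ-4: h = z + ψ = 1579.01 + 69.46 = 1648.47 ft.
Total head at PZ-9: h = 1669.29 ft (water level in the piezometer is the total head).
Head difference: h(PZ-4) − h(PZ-9) = 1648.47 − 1669.29 = -20.82 ft.
Hydraulic gradient: i = |Δh| / L = 20.82 / 6446 = 0.00323.
Flow is from higher to lower head: from PZ-9 toward PZ-4, i.e. toward the north-east.

i ≈ 0.00323; groundwater flows toward the north-east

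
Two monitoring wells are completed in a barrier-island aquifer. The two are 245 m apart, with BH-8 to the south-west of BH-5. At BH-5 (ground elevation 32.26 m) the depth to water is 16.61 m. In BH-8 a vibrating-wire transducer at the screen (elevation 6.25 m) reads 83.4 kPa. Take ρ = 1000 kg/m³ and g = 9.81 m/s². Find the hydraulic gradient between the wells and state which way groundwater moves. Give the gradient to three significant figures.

i ≈ 0.00367; groundwater flows toward the south-west

Total head at BH-5: h = 32.26 − 16.61 = 15.65 m.
Pressure head at BH-8: ψ = P/(ρg) = 83.4×1000 / (1000 × 9.81) = 8.50 m.
Total head at BH-8: h = z + ψ = 6.25 + 8.50 = 14.75 m.
Head difference: h(BH-5) − h(BH-8) = 15.65 − 14.75 = 0.90 m.
Hydraulic gradient: i = |Δh| / L = 0.90 / 245 = 0.00367.
Flow is from higher to lower head: from BH-5 toward BH-8, i.e. toward the south-west.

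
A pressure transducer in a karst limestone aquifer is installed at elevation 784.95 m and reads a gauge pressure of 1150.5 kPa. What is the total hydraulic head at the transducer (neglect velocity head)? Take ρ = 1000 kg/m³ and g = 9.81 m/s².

h ≈ 902.23 m

ψ = P/(ρg) = 1150.5×1000 / (1000 × 9.81) = 117.28 m.
h = z + ψ = 784.95 + 117.28 = 902.23 m.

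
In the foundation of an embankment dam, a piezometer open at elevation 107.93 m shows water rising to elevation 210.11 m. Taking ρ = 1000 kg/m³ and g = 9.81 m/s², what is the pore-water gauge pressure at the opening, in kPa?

P ≈ 1000 kPa

Pressure head ψ = h − z = 210.11 − 107.93 = 102.18 m.
P = ρgψ = 1000 × 9.81 × 102.18 = 1002386 Pa ≈ 1000 kPa.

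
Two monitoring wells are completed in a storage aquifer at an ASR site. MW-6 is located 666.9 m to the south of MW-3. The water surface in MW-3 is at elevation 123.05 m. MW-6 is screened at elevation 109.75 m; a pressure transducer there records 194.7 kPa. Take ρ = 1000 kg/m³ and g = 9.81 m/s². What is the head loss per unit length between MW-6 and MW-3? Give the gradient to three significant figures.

Total head at MW-3: h = 123.05 m (water level in the piezometer is the total head).
Pressure head at MW-6: ψ = P/(ρg) = 194.7×1000 / (1000 × 9.81) = 19.85 m.
Total head at MW-6: h = z + ψ = 109.75 + 19.85 = 129.60 m.
Head difference: h(MW-3) − h(MW-6) = 123.05 − 129.60 = -6.55 m.
Hydraulic gradient: i = |Δh| / L = 6.55 / 666.9 = 0.00982.

i ≈ 0.00982 m/m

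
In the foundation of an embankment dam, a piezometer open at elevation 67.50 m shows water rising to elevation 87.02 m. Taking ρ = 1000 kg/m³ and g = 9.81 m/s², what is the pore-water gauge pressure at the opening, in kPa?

P ≈ 191 kPa

Pressure head ψ = h − z = 87.02 − 67.50 = 19.52 m.
P = ρgψ = 1000 × 9.81 × 19.52 = 191491 Pa ≈ 191 kPa.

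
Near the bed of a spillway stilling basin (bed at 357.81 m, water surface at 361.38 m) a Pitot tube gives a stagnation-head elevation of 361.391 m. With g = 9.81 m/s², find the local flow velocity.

v ≈ 0.465 m/s

Near the bed, under hydrostatic conditions, the piezometric head (z + ψ) equals the free-surface elevation, 361.38 m.
Velocity head = total − piezometric = 361.391 − 361.38 = 0.011 m.
v = √(2g·h_v) = √(2 × 9.81 × 0.011) = 0.465 m/s.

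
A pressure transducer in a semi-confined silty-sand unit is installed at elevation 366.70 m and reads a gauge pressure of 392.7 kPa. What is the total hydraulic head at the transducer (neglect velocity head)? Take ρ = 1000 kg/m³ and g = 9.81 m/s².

ψ = P/(ρg) = 392.7×1000 / (1000 × 9.81) = 40.03 m.
h = z + ψ = 366.70 + 40.03 = 406.73 m.

h ≈ 406.73 m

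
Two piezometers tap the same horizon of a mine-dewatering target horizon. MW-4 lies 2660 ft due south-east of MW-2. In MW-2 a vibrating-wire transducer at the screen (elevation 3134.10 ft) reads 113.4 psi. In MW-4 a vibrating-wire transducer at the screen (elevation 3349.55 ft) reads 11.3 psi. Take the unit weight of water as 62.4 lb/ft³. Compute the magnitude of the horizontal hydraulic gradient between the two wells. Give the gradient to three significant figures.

Pressure head at MW-2: ψ = 144·P/γ = 144 × 113.4 / 62.4 = 261.69 ft.
Total head at MW-2: h = z + ψ = 3134.10 + 261.69 = 3395.79 ft.
Pressure head at MW-4: ψ = 144·P/γ = 144 × 11.3 / 62.4 = 26.08 ft.
Total head at MW-4: h = z + ψ = 3349.55 + 26.08 = 3375.63 ft.
Head difference: h(MW-2) − h(MW-4) = 3395.79 − 3375.63 = 20.16 ft.
Hydraulic gradient: i = |Δh| / L = 20.16 / 2660 = 0.00758.

i ≈ 0.00758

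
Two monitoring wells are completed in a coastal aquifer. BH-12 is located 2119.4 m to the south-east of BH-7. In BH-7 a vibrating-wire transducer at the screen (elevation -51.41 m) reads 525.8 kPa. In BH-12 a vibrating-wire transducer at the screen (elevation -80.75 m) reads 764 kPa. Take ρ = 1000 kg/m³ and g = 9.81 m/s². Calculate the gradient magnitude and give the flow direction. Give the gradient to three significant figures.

Pressure head at BH-7: ψ = P/(ρg) = 525.8×1000 / (1000 × 9.81) = 53.60 m.
Total head at BH-7: h = z + ψ = -51.41 + 53.60 = 2.19 m.
Pressure head at BH-12: ψ = P/(ρg) = 764×1000 / (1000 × 9.81) = 77.88 m.
Total head at BH-12: h = z + ψ = -80.75 + 77.88 = -2.87 m.
Head difference: h(BH-7) − h(BH-12) = 2.19 − (-2.87) = 5.06 m.
Hydraulic gradient: i = |Δh| / L = 5.06 / 2119.4 = 0.00239.
Flow is from higher to lower head: from BH-7 toward BH-12, i.e. toward the south-east.

i ≈ 0.00239; groundwater flows toward the south-east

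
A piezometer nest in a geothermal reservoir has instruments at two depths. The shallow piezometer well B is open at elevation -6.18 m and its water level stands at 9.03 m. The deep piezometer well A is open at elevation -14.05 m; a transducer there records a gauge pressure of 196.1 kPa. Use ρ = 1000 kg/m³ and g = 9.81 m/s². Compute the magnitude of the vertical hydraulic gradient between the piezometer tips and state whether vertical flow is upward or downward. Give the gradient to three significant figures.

Total head at well B: h = 9.03 m (water level in the standpipe).
Pressure head at well A: ψ = P/(ρg) = 196.1×1000 / (1000 × 9.81) = 19.99 m.
Total head at well A: h = z + ψ = -14.05 + 19.99 = 5.94 m.
Δh = h(well B) − h(well A) = 9.03 − 5.94 = 3.09 m.
Vertical separation Δz = -6.18 − (-14.05) = 7.87 m.
|i_v| = |Δh| / Δz = 3.09 / 7.87 = 0.393.
Head is higher in the shallow piezometer, so vertical flow is downward (recharge condition).

|i_v| ≈ 0.393; vertical flow is downward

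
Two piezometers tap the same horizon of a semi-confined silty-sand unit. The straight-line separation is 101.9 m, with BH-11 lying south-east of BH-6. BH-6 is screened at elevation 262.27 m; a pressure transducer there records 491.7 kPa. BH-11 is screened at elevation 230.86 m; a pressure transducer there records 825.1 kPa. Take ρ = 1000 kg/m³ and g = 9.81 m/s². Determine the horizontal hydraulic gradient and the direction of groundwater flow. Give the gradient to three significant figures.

i ≈ 0.0253; groundwater flows toward the north-west

Pressure head at BH-6: ψ = P/(ρg) = 491.7×1000 / (1000 × 9.81) = 50.12 m.
Total head at BH-6: h = z + ψ = 262.27 + 50.12 = 312.39 m.
Pressure head at BH-11: ψ = P/(ρg) = 825.1×1000 / (1000 × 9.81) = 84.11 m.
Total head at BH-11: h = z + ψ = 230.86 + 84.11 = 314.97 m.
Head difference: h(BH-6) − h(BH-11) = 312.39 − 314.97 = -2.58 m.
Hydraulic gradient: i = |Δh| / L = 2.58 / 101.9 = 0.0253.
Flow is from higher to lower head: from BH-11 toward BH-6, i.e. toward the north-west.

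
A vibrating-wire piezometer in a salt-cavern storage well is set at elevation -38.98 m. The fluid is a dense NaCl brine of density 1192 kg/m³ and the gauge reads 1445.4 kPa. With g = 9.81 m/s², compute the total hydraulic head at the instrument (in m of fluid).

ψ = P/(ρg) = 1445.4×1000 / (1192 × 9.81) = 123.61 m.
h = z + ψ = -38.98 + 123.61 = 84.63 m.

h ≈ 84.63 m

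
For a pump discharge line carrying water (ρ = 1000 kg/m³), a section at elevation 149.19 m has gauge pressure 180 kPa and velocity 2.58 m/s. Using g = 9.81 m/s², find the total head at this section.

Pressure head ψ = P/(ρg) = 180×1000 / (1000 × 9.81) = 18.35 m.
Velocity head = v²/(2g) = 2.58² / (2 × 9.81) = 0.339 m.
h = z + ψ + v²/(2g) = 149.19 + 18.35 + 0.339 = 167.88 m.

h ≈ 167.88 m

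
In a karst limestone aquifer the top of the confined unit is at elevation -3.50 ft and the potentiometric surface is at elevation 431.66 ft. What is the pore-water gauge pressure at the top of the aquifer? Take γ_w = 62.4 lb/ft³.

Pressure head at the aquifer top: ψ = h − z = 431.66 − (-3.50) = 435.16 ft.
P = γψ/144 = 62.4 × 435.16 / 144 = 189 psi.

P ≈ 189 psi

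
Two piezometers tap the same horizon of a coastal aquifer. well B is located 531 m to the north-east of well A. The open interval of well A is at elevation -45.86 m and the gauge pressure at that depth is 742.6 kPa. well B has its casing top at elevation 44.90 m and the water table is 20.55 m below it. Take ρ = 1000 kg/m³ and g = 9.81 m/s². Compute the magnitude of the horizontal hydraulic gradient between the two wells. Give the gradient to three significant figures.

Pressure head at well A: ψ = P/(ρg) = 742.6×1000 / (1000 × 9.81) = 75.70 m.
Total head at well A: h = z + ψ = -45.86 + 75.70 = 29.84 m.
Total head at well B: h = 44.90 − 20.55 = 24.35 m.
Head difference: h(well A) − h(well B) = 29.84 − 24.35 = 5.49 m.
Hydraulic gradient: i = |Δh| / L = 5.49 / 531 = 0.0103.

i ≈ 0.0103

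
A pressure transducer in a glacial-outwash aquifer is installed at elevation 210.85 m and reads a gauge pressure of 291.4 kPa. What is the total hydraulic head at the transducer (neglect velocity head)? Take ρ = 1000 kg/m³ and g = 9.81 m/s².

h ≈ 240.55 m

ψ = P/(ρg) = 291.4×1000 / (1000 × 9.81) = 29.70 m.
h = z + ψ = 210.85 + 29.70 = 240.55 m.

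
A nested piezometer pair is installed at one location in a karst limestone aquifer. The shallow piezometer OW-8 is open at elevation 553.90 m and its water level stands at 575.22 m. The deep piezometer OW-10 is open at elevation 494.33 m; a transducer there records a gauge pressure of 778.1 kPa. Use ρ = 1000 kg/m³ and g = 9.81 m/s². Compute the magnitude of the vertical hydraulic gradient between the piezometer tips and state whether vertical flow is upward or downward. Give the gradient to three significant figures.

|i_v| ≈ 0.0264; vertical flow is downward

Total head at OW-8: h = 575.22 m (water level in the standpipe).
Pressure head at OW-10: ψ = P/(ρg) = 778.1×1000 / (1000 × 9.81) = 79.32 m.
Total head at OW-10: h = z + ψ = 494.33 + 79.32 = 573.65 m.
Δh = h(OW-8) − h(OW-10) = 575.22 − 573.65 = 1.57 m.
Vertical separation Δz = 553.90 − 494.33 = 59.57 m.
|i_v| = |Δh| / Δz = 1.57 / 59.57 = 0.0264.
Head is higher in the shallow piezometer, so vertical flow is downward (recharge condition).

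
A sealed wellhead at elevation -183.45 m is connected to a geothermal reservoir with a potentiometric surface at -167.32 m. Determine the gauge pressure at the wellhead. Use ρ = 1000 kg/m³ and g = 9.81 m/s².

Head above the cap: Δh = -167.32 − (-183.45) = 16.13 m.
P = ρgΔh = 1000 × 9.81 × 16.13 = 158235 Pa ≈ 158 kPa.

P ≈ 158 kPa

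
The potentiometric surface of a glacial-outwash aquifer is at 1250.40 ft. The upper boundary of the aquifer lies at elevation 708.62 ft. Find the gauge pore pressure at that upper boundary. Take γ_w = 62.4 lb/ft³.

Pressure head at the aquifer top: ψ = h − z = 1250.40 − 708.62 = 541.78 ft.
P = γψ/144 = 62.4 × 541.78 / 144 = 235 psi.

P ≈ 235 psi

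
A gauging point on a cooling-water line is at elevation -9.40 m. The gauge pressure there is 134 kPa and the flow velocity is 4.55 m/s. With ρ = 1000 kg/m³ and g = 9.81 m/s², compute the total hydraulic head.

h ≈ 5.31 m

Pressure head ψ = P/(ρg) = 134×1000 / (1000 × 9.81) = 13.66 m.
Velocity head = v²/(2g) = 4.55² / (2 × 9.81) = 1.055 m.
h = z + ψ + v²/(2g) = -9.40 + 13.66 + 1.055 = 5.31 m.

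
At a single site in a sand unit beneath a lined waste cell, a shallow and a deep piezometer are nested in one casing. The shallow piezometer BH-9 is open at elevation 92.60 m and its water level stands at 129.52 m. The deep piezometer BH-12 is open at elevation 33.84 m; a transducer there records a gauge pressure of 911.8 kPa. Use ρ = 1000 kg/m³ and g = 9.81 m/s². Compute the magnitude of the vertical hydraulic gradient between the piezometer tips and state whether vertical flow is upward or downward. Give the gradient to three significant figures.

Total head at BH-9: h = 129.52 m (water level in the standpipe).
Pressure head at BH-12: ψ = P/(ρg) = 911.8×1000 / (1000 × 9.81) = 92.95 m.
Total head at BH-12: h = z + ψ = 33.84 + 92.95 = 126.79 m.
Δh = h(BH-9) − h(BH-12) = 129.52 − 126.79 = 2.73 m.
Vertical separation Δz = 92.60 − 33.84 = 58.76 m.
|i_v| = |Δh| / Δz = 2.73 / 58.76 = 0.0465.
Head is higher in the shallow piezometer, so vertical flow is downward (recharge condition).

|i_v| ≈ 0.0465; vertical flow is downward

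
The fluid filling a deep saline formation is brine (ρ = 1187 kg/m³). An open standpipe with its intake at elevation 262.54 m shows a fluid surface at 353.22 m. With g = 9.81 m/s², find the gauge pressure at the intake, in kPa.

Pressure head ψ = h − z = 353.22 − 262.54 = 90.68 m.
P = ρgψ = 1187 × 9.81 × 90.68 = 1055921 Pa ≈ 1060 kPa.

P ≈ 1060 kPa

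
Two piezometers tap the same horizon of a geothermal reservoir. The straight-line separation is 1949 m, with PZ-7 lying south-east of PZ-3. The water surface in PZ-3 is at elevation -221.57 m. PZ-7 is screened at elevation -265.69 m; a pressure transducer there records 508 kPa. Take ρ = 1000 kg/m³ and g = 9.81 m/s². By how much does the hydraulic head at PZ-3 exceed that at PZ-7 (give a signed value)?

Total head at PZ-3: h = -221.57 m (water level in the piezometer is the total head).
Pressure head at PZ-7: ψ = P/(ρg) = 508×1000 / (1000 × 9.81) = 51.78 m.
Total head at PZ-7: h = z + ψ = -265.69 + 51.78 = -213.91 m.
Head difference: h(PZ-3) − h(PZ-7) = -221.57 − (-213.91) = -7.66 m.

Δh ≈ -7.66 m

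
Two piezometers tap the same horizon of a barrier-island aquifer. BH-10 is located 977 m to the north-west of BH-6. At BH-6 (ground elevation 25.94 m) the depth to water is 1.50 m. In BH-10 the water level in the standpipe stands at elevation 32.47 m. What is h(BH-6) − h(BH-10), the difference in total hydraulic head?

Δh ≈ -8.03 m

Total head at BH-6: h = 25.94 − 1.50 = 24.44 m.
Total head at BH-10: h = 32.47 m (water level in the piezometer is the total head).
Head difference: h(BH-6) − h(BH-10) = 24.44 − 32.47 = -8.03 m.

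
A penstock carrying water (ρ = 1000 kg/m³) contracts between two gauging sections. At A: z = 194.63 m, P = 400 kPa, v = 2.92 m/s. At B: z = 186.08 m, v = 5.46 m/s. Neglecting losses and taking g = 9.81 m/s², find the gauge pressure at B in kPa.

Pressure head at A: ψ₁ = P₁/(ρg) = 400×1000 / (1000 × 9.81) = 40.77 m.
Velocity heads: v₁²/2g = 2.92²/19.62 = 0.435 m; v₂²/2g = 5.46²/19.62 = 1.519 m.
Total head H = z₁ + ψ₁ + v₁²/2g = 194.63 + 40.77 + 0.435 = 235.84 m.
ψ₂ = H − z₂ − v₂²/2g = 235.84 − 186.08 − 1.519 = 48.24 m.
P₂ = ρgψ₂ = 1000 × 9.81 × 48.24 ≈ 473 kPa.

P₂ ≈ 473 kPa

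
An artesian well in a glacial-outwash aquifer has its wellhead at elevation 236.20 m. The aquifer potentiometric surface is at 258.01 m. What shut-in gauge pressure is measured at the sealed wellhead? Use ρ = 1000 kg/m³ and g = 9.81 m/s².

Head above the cap: Δh = 258.01 − 236.20 = 21.81 m.
P = ρgΔh = 1000 × 9.81 × 21.81 = 213956 Pa ≈ 214 kPa.

P ≈ 214 kPa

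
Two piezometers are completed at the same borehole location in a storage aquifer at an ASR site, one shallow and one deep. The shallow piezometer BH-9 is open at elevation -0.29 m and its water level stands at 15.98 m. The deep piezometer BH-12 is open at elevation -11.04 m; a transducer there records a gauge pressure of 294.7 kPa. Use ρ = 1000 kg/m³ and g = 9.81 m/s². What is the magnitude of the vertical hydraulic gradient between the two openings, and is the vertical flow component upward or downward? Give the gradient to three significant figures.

|i_v| ≈ 0.281; vertical flow is upward

Total head at BH-9: h = 15.98 m (water level in the standpipe).
Pressure head at BH-12: ψ = P/(ρg) = 294.7×1000 / (1000 × 9.81) = 30.04 m.
Total head at BH-12: h = z + ψ = -11.04 + 30.04 = 19.00 m.
Δh = h(BH-9) − h(BH-12) = 15.98 − 19.00 = -3.02 m.
Vertical separation Δz = -0.29 − (-11.04) = 10.75 m.
|i_v| = |Δh| / Δz = 3.02 / 10.75 = 0.281.
Head is higher in the deep piezometer, so vertical flow is upward (discharge condition).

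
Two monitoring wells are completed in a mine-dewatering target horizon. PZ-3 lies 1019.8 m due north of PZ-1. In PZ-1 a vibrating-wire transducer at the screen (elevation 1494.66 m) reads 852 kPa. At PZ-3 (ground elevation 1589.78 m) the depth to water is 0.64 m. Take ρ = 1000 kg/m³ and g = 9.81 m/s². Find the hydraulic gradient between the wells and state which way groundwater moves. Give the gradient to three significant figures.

i ≈ 0.00748; groundwater flows toward the south

Pressure head at PZ-1: ψ = P/(ρg) = 852×1000 / (1000 × 9.81) = 86.85 m.
Total head at PZ-1: h = z + ψ = 1494.66 + 86.85 = 1581.51 m.
Total head at PZ-3: h = 1589.78 − 0.64 = 1589.14 m.
Head difference: h(PZ-1) − h(PZ-3) = 1581.51 − 1589.14 = -7.63 m.
Hydraulic gradient: i = |Δh| / L = 7.63 / 1019.8 = 0.00748.
Flow is from higher to lower head: from PZ-3 toward PZ-1, i.e. toward the south.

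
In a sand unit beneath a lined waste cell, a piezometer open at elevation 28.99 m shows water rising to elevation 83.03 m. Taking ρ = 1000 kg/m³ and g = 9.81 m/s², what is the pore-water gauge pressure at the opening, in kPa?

P ≈ 530 kPa

Pressure head ψ = h − z = 83.03 − 28.99 = 54.04 m.
P = ρgψ = 1000 × 9.81 × 54.04 = 530132 Pa ≈ 530 kPa.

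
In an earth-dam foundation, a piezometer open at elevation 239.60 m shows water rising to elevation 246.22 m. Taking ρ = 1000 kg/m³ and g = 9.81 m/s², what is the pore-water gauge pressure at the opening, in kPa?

Pressure head ψ = h − z = 246.22 − 239.60 = 6.62 m.
P = ρgψ = 1000 × 9.81 × 6.62 = 64942 Pa ≈ 64.9 kPa.

P ≈ 64.9 kPa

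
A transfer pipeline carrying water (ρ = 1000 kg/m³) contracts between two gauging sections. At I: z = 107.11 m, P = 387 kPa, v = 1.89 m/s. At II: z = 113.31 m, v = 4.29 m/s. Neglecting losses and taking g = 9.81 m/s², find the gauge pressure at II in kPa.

Pressure head at I: ψ₁ = P₁/(ρg) = 387×1000 / (1000 × 9.81) = 39.45 m.
Velocity heads: v₁²/2g = 1.89²/19.62 = 0.182 m; v₂²/2g = 4.29²/19.62 = 0.938 m.
Total head H = z₁ + ψ₁ + v₁²/2g = 107.11 + 39.45 + 0.182 = 146.74 m.
ψ₂ = H − z₂ − v₂²/2g = 146.74 − 113.31 − 0.938 = 32.49 m.
P₂ = ρgψ₂ = 1000 × 9.81 × 32.49 ≈ 319 kPa.

P₂ ≈ 319 kPa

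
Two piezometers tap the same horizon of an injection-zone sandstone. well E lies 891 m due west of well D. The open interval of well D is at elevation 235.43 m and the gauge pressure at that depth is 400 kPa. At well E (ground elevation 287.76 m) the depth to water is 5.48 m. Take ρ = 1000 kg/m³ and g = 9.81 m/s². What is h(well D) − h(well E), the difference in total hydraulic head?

Δh ≈ -6.08 m

Pressure head at well D: ψ = P/(ρg) = 400×1000 / (1000 × 9.81) = 40.77 m.
Total head at well D: h = z + ψ = 235.43 + 40.77 = 276.20 m.
Total head at well E: h = 287.76 − 5.48 = 282.28 m.
Head difference: h(well D) − h(well E) = 276.20 − 282.28 = -6.08 m.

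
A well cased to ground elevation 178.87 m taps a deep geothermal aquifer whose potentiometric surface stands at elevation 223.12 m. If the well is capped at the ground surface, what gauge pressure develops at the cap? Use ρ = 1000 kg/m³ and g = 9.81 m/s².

Head above the cap: Δh = 223.12 − 178.87 = 44.25 m.
P = ρgΔh = 1000 × 9.81 × 44.25 = 434092 Pa ≈ 434 kPa.

P ≈ 434 kPa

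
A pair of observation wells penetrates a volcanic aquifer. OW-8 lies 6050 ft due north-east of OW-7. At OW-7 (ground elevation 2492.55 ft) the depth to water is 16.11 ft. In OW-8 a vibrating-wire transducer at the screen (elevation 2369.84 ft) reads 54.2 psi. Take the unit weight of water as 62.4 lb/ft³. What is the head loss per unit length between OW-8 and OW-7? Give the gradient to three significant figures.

i ≈ 0.00305 ft/ft

Total head at OW-7: h = 2492.55 − 16.11 = 2476.44 ft.
Pressure head at OW-8: ψ = 144·P/γ = 144 × 54.2 / 62.4 = 125.08 ft.
Total head at OW-8: h = z + ψ = 2369.84 + 125.08 = 2494.92 ft.
Head difference: h(OW-7) − h(OW-8) = 2476.44 − 2494.92 = -18.48 ft.
Hydraulic gradient: i = |Δh| / L = 18.48 / 6050 = 0.00305.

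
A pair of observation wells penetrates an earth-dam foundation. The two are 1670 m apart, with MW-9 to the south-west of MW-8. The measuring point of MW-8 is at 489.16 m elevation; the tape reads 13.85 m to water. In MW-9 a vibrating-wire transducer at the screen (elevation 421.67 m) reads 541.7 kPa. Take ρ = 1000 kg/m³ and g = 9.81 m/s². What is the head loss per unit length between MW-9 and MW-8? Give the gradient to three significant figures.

i ≈ 0.000946 m/m

Total head at MW-8: h = 489.16 − 13.85 = 475.31 m.
Pressure head at MW-9: ψ = P/(ρg) = 541.7×1000 / (1000 × 9.81) = 55.22 m.
Total head at MW-9: h = z + ψ = 421.67 + 55.22 = 476.89 m.
Head difference: h(MW-8) − h(MW-9) = 475.31 − 476.89 = -1.58 m.
Hydraulic gradient: i = |Δh| / L = 1.58 / 1670 = 0.000946.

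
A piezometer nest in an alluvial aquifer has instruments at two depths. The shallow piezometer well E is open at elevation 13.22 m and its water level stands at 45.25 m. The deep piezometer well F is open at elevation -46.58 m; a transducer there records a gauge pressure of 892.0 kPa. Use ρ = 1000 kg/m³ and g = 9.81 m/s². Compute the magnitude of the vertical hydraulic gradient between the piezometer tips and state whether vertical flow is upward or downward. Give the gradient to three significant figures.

|i_v| ≈ 0.0151; vertical flow is downward

Total head at well E: h = 45.25 m (water level in the standpipe).
Pressure head at well F: ψ = P/(ρg) = 892.0×1000 / (1000 × 9.81) = 90.93 m.
Total head at well F: h = z + ψ = -46.58 + 90.93 = 44.35 m.
Δh = h(well E) − h(well F) = 45.25 − 44.35 = 0.90 m.
Vertical separation Δz = 13.22 − (-46.58) = 59.80 m.
|i_v| = |Δh| / Δz = 0.90 / 59.80 = 0.0151.
Head is higher in the shallow piezometer, so vertical flow is downward (recharge condition).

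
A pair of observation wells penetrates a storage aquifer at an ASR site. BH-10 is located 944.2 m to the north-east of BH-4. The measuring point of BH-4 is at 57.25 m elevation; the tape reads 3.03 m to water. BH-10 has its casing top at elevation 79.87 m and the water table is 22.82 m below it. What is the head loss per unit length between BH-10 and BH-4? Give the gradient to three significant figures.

Total head at BH-4: h = 57.25 − 3.03 = 54.22 m.
Total head at BH-10: h = 79.87 − 22.82 = 57.05 m.
Head difference: h(BH-4) − h(BH-10) = 54.22 − 57.05 = -2.83 m.
Hydraulic gradient: i = |Δh| / L = 2.83 / 944.2 = 0.00300.

i ≈ 0.00300 m/m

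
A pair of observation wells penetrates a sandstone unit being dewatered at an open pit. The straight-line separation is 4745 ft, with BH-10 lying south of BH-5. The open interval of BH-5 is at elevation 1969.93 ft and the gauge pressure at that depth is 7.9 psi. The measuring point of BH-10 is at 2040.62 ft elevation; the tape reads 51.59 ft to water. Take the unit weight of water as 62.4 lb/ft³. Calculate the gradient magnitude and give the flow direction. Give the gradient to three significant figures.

Pressure head at BH-5: ψ = 144·P/γ = 144 × 7.9 / 62.4 = 18.23 ft.
Total head at BH-5: h = z + ψ = 1969.93 + 18.23 = 1988.16 ft.
Total head at BH-10: h = 2040.62 − 51.59 = 1989.03 ft.
Head difference: h(BH-5) − h(BH-10) = 1988.16 − 1989.03 = -0.87 ft.
Hydraulic gradient: i = |Δh| / L = 0.87 / 4745 = 0.000183.
Flow is from higher to lower head: from BH-10 toward BH-5, i.e. toward the north.

i ≈ 0.000183; groundwater flows toward the north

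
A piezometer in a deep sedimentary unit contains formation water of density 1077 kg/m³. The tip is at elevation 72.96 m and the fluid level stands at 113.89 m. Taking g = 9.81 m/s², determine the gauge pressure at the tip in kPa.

Pressure head ψ = h − z = 113.89 − 72.96 = 40.93 m.
P = ρgψ = 1077 × 9.81 × 40.93 = 432441 Pa ≈ 432 kPa.

P ≈ 432 kPa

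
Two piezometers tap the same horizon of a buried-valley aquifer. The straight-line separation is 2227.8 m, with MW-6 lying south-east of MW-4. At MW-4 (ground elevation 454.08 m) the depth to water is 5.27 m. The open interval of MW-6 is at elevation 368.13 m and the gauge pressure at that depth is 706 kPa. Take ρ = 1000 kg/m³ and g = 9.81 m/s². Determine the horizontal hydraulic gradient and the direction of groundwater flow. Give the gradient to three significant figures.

Total head at MW-4: h = 454.08 − 5.27 = 448.81 m.
Pressure head at MW-6: ψ = P/(ρg) = 706×1000 / (1000 × 9.81) = 71.97 m.
Total head at MW-6: h = z + ψ = 368.13 + 71.97 = 440.10 m.
Head difference: h(MW-4) − h(MW-6) = 448.81 − 440.10 = 8.71 m.
Hydraulic gradient: i = |Δh| / L = 8.71 / 2227.8 = 0.00391.
Flow is from higher to lower head: from MW-4 toward MW-6, i.e. toward the south-east.

i ≈ 0.00391; groundwater flows toward the south-east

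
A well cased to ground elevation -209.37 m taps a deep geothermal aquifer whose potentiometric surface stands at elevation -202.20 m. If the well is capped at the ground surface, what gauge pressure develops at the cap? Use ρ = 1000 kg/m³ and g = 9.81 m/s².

P ≈ 70.3 kPa

Head above the cap: Δh = -202.20 − (-209.37) = 7.17 m.
P = ρgΔh = 1000 × 9.81 × 7.17 = 70338 Pa ≈ 70.3 kPa.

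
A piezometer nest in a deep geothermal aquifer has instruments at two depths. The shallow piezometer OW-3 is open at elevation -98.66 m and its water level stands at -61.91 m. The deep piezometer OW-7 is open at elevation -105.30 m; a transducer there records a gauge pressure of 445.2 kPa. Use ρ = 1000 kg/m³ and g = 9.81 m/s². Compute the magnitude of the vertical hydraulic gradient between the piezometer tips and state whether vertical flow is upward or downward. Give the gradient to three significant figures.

Total head at OW-3: h = -61.91 m (water level in the standpipe).
Pressure head at OW-7: ψ = P/(ρg) = 445.2×1000 / (1000 × 9.81) = 45.38 m.
Total head at OW-7: h = z + ψ = -105.30 + 45.38 = -59.92 m.
Δh = h(OW-3) − h(OW-7) = -61.91 − (-59.92) = -1.99 m.
Vertical separation Δz = -98.66 − (-105.30) = 6.64 m.
|i_v| = |Δh| / Δz = 1.99 / 6.64 = 0.300.
Head is higher in the deep piezometer, so vertical flow is upward (discharge condition).

|i_v| ≈ 0.300; vertical flow is upward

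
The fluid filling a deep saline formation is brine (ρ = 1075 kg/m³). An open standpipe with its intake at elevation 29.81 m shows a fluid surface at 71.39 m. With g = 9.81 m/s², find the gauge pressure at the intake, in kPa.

Pressure head ψ = h − z = 71.39 − 29.81 = 41.58 m.
P = ρgψ = 1075 × 9.81 × 41.58 = 438492 Pa ≈ 438 kPa.

P ≈ 438 kPa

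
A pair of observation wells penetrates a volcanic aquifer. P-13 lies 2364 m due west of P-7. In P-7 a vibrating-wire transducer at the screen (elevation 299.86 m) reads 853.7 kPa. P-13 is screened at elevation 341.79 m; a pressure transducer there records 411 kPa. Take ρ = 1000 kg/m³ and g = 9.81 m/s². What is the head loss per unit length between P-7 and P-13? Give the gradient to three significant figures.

Pressure head at P-7: ψ = P/(ρg) = 853.7×1000 / (1000 × 9.81) = 87.02 m.
Total head at P-7: h = z + ψ = 299.86 + 87.02 = 386.88 m.
Pressure head at P-13: ψ = P/(ρg) = 411×1000 / (1000 × 9.81) = 41.90 m.
Total head at P-13: h = z + ψ = 341.79 + 41.90 = 383.69 m.
Head difference: h(P-7) − h(P-13) = 386.88 − 383.69 = 3.19 m.
Hydraulic gradient: i = |Δh| / L = 3.19 / 2364 = 0.00135.

i ≈ 0.00135 m/m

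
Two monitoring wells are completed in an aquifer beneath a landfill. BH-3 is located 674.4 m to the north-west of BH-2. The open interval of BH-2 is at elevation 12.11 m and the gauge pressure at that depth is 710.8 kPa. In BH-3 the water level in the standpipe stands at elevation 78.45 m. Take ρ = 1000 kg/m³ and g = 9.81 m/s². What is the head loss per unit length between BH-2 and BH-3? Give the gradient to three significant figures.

Pressure head at BH-2: ψ = P/(ρg) = 710.8×1000 / (1000 × 9.81) = 72.46 m.
Total head at BH-2: h = z + ψ = 12.11 + 72.46 = 84.57 m.
Total head at BH-3: h = 78.45 m (water level in the piezometer is the total head).
Head difference: h(BH-2) − h(BH-3) = 84.57 − 78.45 = 6.12 m.
Hydraulic gradient: i = |Δh| / L = 6.12 / 674.4 = 0.00907.

i ≈ 0.00907 m/m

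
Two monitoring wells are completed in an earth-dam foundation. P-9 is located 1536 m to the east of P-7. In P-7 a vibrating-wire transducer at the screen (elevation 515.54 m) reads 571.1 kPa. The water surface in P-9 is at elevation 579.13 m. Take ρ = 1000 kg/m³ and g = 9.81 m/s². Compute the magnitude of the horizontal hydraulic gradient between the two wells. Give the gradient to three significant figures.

Pressure head at P-7: ψ = P/(ρg) = 571.1×1000 / (1000 × 9.81) = 58.22 m.
Total head at P-7: h = z + ψ = 515.54 + 58.22 = 573.76 m.
Total head at P-9: h = 579.13 m (water level in the piezometer is the total head).
Head difference: h(P-7) − h(P-9) = 573.76 − 579.13 = -5.37 m.
Hydraulic gradient: i = |Δh| / L = 5.37 / 1536 = 0.00350.

i ≈ 0.00350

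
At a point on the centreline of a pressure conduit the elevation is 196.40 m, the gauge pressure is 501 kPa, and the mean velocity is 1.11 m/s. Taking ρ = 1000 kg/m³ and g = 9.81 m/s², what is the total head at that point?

h ≈ 247.53 m

Pressure head ψ = P/(ρg) = 501×1000 / (1000 × 9.81) = 51.07 m.
Velocity head = v²/(2g) = 1.11² / (2 × 9.81) = 0.063 m.
h = z + ψ + v²/(2g) = 196.40 + 51.07 + 0.063 = 247.53 m.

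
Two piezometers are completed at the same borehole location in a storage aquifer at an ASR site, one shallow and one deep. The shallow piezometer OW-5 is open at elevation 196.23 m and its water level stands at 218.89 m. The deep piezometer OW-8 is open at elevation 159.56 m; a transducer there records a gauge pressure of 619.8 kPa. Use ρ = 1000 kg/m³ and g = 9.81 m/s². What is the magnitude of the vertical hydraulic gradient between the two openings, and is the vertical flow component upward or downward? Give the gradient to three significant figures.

|i_v| ≈ 0.105; vertical flow is upward

Total head at OW-5: h = 218.89 m (water level in the standpipe).
Pressure head at OW-8: ψ = P/(ρg) = 619.8×1000 / (1000 × 9.81) = 63.18 m.
Total head at OW-8: h = z + ψ = 159.56 + 63.18 = 222.74 m.
Δh = h(OW-5) − h(OW-8) = 218.89 − 222.74 = -3.85 m.
Vertical separation Δz = 196.23 − 159.56 = 36.67 m.
|i_v| = |Δh| / Δz = 3.85 / 36.67 = 0.105.
Head is higher in the deep piezometer, so vertical flow is upward (discharge condition).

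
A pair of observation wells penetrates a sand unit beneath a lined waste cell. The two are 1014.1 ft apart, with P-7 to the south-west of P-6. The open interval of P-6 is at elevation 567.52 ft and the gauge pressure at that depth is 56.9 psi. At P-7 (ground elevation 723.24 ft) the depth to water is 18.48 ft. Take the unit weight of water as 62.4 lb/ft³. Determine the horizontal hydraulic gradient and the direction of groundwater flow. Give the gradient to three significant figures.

i ≈ 0.00585; groundwater flows toward the north-east

Pressure head at P-6: ψ = 144·P/γ = 144 × 56.9 / 62.4 = 131.31 ft.
Total head at P-6: h = z + ψ = 567.52 + 131.31 = 698.83 ft.
Total head at P-7: h = 723.24 − 18.48 = 704.76 ft.
Head difference: h(P-6) − h(P-7) = 698.83 − 704.76 = -5.93 ft.
Hydraulic gradient: i = |Δh| / L = 5.93 / 1014.1 = 0.00585.
Flow is from higher to lower head: from P-7 toward P-6, i.e. toward the north-east.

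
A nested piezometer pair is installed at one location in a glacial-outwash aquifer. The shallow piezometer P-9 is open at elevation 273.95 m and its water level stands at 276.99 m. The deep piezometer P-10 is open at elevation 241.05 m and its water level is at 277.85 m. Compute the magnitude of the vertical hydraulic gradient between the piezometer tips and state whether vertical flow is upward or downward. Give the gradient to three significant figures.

Total head at P-9: h = 276.99 m (water level in the standpipe).
Total head at P-10: h = 277.85 m.
Δh = h(P-9) − h(P-10) = 276.99 − 277.85 = -0.86 m.
Vertical separation Δz = 273.95 − 241.05 = 32.90 m.
|i_v| = |Δh| / Δz = 0.86 / 32.90 = 0.0261.
Head is higher in the deep piezometer, so vertical flow is upward (discharge condition).

|i_v| ≈ 0.0261; vertical flow is upward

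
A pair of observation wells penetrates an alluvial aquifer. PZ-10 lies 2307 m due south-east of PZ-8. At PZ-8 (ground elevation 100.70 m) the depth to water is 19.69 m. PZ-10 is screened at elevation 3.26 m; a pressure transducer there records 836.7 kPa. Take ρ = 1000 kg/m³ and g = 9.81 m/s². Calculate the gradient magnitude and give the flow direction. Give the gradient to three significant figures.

i ≈ 0.00327; groundwater flows toward the north-west

Total head at PZ-8: h = 100.70 − 19.69 = 81.01 m.
Pressure head at PZ-10: ψ = P/(ρg) = 836.7×1000 / (1000 × 9.81) = 85.29 m.
Total head at PZ-10: h = z + ψ = 3.26 + 85.29 = 88.55 m.
Head difference: h(PZ-8) − h(PZ-10) = 81.01 − 88.55 = -7.54 m.
Hydraulic gradient: i = |Δh| / L = 7.54 / 2307 = 0.00327.
Flow is from higher to lower head: from PZ-10 toward PZ-8, i.e. toward the north-west.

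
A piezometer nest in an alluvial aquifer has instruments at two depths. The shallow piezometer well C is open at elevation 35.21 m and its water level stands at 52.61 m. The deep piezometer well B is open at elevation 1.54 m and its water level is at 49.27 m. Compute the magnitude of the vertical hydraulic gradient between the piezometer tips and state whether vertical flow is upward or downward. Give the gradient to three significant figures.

|i_v| ≈ 0.0992; vertical flow is downward

Total head at well C: h = 52.61 m (water level in the standpipe).
Total head at well B: h = 49.27 m.
Δh = h(well C) − h(well B) = 52.61 − 49.27 = 3.34 m.
Vertical separation Δz = 35.21 − 1.54 = 33.67 m.
|i_v| = |Δh| / Δz = 3.34 / 33.67 = 0.0992.
Head is higher in the shallow piezometer, so vertical flow is downward (recharge condition).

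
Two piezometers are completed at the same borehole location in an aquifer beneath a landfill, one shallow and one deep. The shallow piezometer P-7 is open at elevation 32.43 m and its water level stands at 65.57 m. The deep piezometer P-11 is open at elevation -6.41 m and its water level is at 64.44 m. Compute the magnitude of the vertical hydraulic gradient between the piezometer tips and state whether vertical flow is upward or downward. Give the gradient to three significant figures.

|i_v| ≈ 0.0291; vertical flow is downward

Total head at P-7: h = 65.57 m (water level in the standpipe).
Total head at P-11: h = 64.44 m.
Δh = h(P-7) − h(P-11) = 65.57 − 64.44 = 1.13 m.
Vertical separation Δz = 32.43 − (-6.41) = 38.84 m.
|i_v| = |Δh| / Δz = 1.13 / 38.84 = 0.0291.
Head is higher in the shallow piezometer, so vertical flow is downward (recharge condition).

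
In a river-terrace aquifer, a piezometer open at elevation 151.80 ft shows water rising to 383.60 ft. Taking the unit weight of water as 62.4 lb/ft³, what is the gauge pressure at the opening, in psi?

Pressure head ψ = h − z = 383.60 − 151.80 = 231.80 ft.
P = γ·ψ / 144 = 62.4 × 231.80 / 144 = 100 psi.

P ≈ 100 psi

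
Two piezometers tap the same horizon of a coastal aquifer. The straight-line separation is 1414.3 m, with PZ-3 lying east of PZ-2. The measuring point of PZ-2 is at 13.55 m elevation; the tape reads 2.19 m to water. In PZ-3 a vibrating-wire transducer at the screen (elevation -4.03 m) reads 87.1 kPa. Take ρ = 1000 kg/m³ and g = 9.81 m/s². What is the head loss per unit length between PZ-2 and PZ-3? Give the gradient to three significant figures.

Total head at PZ-2: h = 13.55 − 2.19 = 11.36 m.
Pressure head at PZ-3: ψ = P/(ρg) = 87.1×1000 / (1000 × 9.81) = 8.88 m.
Total head at PZ-3: h = z + ψ = -4.03 + 8.88 = 4.85 m.
Head difference: h(PZ-2) − h(PZ-3) = 11.36 − 4.85 = 6.51 m.
Hydraulic gradient: i = |Δh| / L = 6.51 / 1414.3 = 0.00460.

i ≈ 0.00460 m/m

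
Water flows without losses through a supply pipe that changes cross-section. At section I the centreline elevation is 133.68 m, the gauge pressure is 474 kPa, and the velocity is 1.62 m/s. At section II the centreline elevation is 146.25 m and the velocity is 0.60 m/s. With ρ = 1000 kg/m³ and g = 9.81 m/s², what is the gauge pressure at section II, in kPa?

Pressure head at I: ψ₁ = P₁/(ρg) = 474×1000 / (1000 × 9.81) = 48.32 m.
Velocity heads: v₁²/2g = 1.62²/19.62 = 0.134 m; v₂²/2g = 0.60²/19.62 = 0.018 m.
Total head H = z₁ + ψ₁ + v₁²/2g = 133.68 + 48.32 + 0.134 = 182.13 m.
ψ₂ = H − z₂ − v₂²/2g = 182.13 − 146.25 − 0.018 = 35.86 m.
P₂ = ρgψ₂ = 1000 × 9.81 × 35.86 ≈ 352 kPa.

P₂ ≈ 352 kPa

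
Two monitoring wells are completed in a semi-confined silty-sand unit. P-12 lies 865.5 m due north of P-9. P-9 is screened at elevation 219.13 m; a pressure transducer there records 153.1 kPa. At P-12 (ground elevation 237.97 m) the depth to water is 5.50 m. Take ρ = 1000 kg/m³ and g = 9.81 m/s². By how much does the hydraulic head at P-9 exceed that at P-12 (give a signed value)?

Δh ≈ 2.27 m

Pressure head at P-9: ψ = P/(ρg) = 153.1×1000 / (1000 × 9.81) = 15.61 m.
Total head at P-9: h = z + ψ = 219.13 + 15.61 = 234.74 m.
Total head at P-12: h = 237.97 − 5.50 = 232.47 m.
Head difference: h(P-9) − h(P-12) = 234.74 − 232.47 = 2.27 m.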